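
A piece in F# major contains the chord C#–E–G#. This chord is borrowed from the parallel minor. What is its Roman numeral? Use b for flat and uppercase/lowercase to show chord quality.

C# is scale degree 5 in F# major. Diatonically F# major has C# (V) on that degree; C#–E–G# is instead the minor chord native to F# minor, so it takes the label v.

v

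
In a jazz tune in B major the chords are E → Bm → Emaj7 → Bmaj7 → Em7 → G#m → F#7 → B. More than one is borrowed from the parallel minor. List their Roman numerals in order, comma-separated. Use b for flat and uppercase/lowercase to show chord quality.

i, iv7

The diatonic triads in B major are B, C#m, D#m, E, F#, G#m, A#dim. E, Emaj7, Bmaj7, G#m, F#7 and B are all diatonic. Bm (B–D–F#) doesn't fit — on degree 1 B major would have B (I). Bm is the degree-1 chord of B minor, so it is the borrowed i. Em7 (E–G–B–D) is not: scale degree 4 in B major carries E (IV). In B minor the chord on that degree is Em7, so here it functions as iv7, borrowed from the parallel minor.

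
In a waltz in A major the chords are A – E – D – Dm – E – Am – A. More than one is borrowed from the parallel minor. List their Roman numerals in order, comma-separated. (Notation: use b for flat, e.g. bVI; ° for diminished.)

iv, i

The diatonic triads in A major are A, Bm, C#m, D, E, F#m, G#dim. Of the given chords, A, E and D are diatonic. Dm (D–F–A) is not: scale degree 4 in A major carries D (IV). In A minor the chord on that degree is Dm, so here it functions as iv, borrowed from the parallel minor. Am (A–C–E) is not: scale degree 1 in A major carries A (I). In A minor the chord on that degree is Am, so here it functions as i, borrowed from the parallel minor.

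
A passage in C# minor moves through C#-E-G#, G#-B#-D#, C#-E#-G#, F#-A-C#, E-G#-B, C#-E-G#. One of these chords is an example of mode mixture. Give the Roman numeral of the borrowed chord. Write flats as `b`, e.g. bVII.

I

C# minor has the diatonic set C#m, D#dim, E, F#m, G#, A, B (with V from harmonic minor). C#–E–G# = C#m, G#–B#–D# = G#, F#–A–C# = F#m and E–G#–B = E are all diatonic. But C#–E#–G# is foreign: the diatonic i on degree 1 is C#m, whereas C# comes from C# major. It is labeled I.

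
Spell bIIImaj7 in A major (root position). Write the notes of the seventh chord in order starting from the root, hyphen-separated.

bIIImaj7 is built on the lowered scale degree 3. In A major degree 3 is C#; lowered it becomes C. Stacking thirds in A minor on C gives C–E–G–B.

C-E-G-B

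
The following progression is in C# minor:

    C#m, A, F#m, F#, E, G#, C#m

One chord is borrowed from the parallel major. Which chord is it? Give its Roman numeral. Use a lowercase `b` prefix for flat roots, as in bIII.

IV

The diatonic triads in C# minor (with V from harmonic minor) are C#m, D#dim, E, F#m, G#, A, B. C#m, A, F#m, E and G# are all diatonic. F# (F#–A#–C#) is not: scale degree 4 in C# minor carries F#m (iv). In C# major the chord on that degree is F#, so here it functions as IV, borrowed from the parallel major.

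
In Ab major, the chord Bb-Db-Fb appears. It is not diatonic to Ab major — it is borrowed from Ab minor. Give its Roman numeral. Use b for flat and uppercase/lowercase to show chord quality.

ii°

The root Bb is the diatonic 2nd degree of Ab major; the borrowing shows in the chord quality. The diatonic chord on degree 2 would be Bbm (ii), but Bb–Db–Fb is the diminished chord from Ab minor. As a borrowed chord it is labeled ii°.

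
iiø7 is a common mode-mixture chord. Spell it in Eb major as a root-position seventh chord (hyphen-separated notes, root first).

F-Ab-Cb-Eb

iiø7 is built on scale degree 2, which is F in both Eb major and its parallel. Building the half-diminished-seventh chord from the parallel minor on F: F–Ab–Cb–Eb.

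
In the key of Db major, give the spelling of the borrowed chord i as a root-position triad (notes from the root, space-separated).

Db Fb Ab

i is built on scale degree 1, which is Db in both Db major and its parallel. Stacking thirds in Db minor on Db gives Db–Fb–Ab.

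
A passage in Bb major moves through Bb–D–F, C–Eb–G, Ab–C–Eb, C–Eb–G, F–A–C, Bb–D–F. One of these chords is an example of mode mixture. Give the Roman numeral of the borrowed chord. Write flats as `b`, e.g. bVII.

bVII

The diatonic triads in Bb major are Bb, Cm, Dm, Eb, F, Gm, Adim. Bb–D–F = Bb, C–Eb–G = Cm and F–A–C = F all belong to that set. But Ab–C–Eb is foreign: the diatonic vii° on degree 7 is Adim, whereas Ab comes from Bb minor. It is labeled bVII.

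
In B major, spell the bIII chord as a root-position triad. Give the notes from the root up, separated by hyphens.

D-F#-A

bIII is built on the lowered scale degree 3. In B major degree 3 is D#; lowered it becomes D. Stacking thirds in B minor on D gives D–F#–A.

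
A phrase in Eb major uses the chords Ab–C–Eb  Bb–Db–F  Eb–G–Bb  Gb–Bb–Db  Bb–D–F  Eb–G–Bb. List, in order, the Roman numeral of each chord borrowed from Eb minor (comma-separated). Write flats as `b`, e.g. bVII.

Eb major has the diatonic set Eb, Fm, Gm, Ab, Bb, Cm, Ddim. Of the given chords, Ab–C–Eb = Ab, Eb–G–Bb = Eb and Bb–D–F = Bb are diatonic. Bb–Db–F doesn't fit — on degree 5 Eb major would have Bb (V). Bbm is the degree-5 chord of Eb minor, so it is the borrowed v. Gb–Bb–Db doesn't fit — on degree 3 Eb major would have Gm (iii). Gb is the degree-3 chord of Eb minor, so it is the borrowed bIII.

v, bIII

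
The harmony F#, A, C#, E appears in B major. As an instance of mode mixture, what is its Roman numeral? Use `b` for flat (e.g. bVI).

v7

F# is scale degree 5 in B major. F#–A–C#–E is a minor-seventh chord — the form found in B minor, not the diatonic V (F#). Borrowed into B major it is written v7.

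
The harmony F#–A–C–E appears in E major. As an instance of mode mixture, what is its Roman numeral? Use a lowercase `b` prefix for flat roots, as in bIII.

F# is scale degree 2 in E major. Diatonically E major has F#m (ii) on that degree; F#–A–C–E is instead the half-diminished-seventh chord native to E minor, so it takes the label iiø7.

iiø7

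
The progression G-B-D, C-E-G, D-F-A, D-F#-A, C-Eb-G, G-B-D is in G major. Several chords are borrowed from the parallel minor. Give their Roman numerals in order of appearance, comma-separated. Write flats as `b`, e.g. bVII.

v, iv

G major has the diatonic set G, Am, Bm, C, D, Em, F#dim. G–B–D = G, C–E–G = C and D–F#–A = D all belong to that set. But D–F–A is foreign: the diatonic V on degree 5 is D, whereas Dm comes from G minor. It is labeled v. C–Eb–G doesn't fit — on degree 4 G major would have C (IV). Cm is the degree-4 chord of G minor, so it is the borrowed iv.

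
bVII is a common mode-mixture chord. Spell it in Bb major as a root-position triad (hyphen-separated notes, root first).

bVII is built on the lowered scale degree 7. In Bb major degree 7 is A; lowered it becomes Ab. Stacking thirds in Bb minor on Ab gives Ab–C–Eb.

Ab-C-Eb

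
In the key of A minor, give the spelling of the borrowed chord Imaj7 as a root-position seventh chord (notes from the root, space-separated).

A C# E G#

The root, A, is scale degree 1 — the same note in A minor and A major; only the chord quality changes. Building the major-seventh chord from the parallel major on A: A–C#–E–G#.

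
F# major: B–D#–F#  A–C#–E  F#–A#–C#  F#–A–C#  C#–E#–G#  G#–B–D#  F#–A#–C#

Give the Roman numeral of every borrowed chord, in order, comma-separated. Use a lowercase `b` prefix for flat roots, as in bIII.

bIII, i

The diatonic triads in F# major are F#, G#m, A#m, B, C#, D#m, E#dim. Of the given chords, B–D#–F# = B, F#–A#–C# = F#, C#–E#–G# = C# and G#–B–D# = G#m are diatonic. But A–C#–E is foreign: the diatonic iii on degree 3 is A#m, whereas A comes from F# minor. It is labeled bIII. F#–A–C# doesn't fit — on degree 1 F# major would have F# (I). F#m is the degree-1 chord of F# minor, so it is the borrowed i.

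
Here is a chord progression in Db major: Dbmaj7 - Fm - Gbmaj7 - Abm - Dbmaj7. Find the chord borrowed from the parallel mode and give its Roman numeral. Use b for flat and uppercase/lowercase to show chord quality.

v

In Db major the diatonic chords are Db, Ebm, Fm, Gb, Ab, Bbm, Cdim. Dbmaj7, Fm and Gbmaj7 are all diatonic. But Abm (Ab–Cb–Eb) is foreign: the diatonic V on degree 5 is Ab, whereas Abm comes from Db minor. It is labeled v.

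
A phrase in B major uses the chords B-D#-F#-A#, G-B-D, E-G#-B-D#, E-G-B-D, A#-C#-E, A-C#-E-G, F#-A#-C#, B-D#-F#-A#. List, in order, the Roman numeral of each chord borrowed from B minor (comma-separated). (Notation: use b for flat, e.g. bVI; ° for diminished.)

The diatonic triads in B major are B, C#m, D#m, E, F#, G#m, A#dim. B–D#–F#–A# = Bmaj7, E–G#–B–D# = Emaj7, A#–C#–E = A#dim and F#–A#–C# = F# all belong to that set. But G–B–D is foreign: the diatonic vi on degree 6 is G#m, whereas G comes from B minor. It is labeled bVI. But E–G–B–D is foreign: the diatonic IV on degree 4 is E, whereas Em7 comes from B minor. It is labeled iv7. A–C#–E–G doesn't fit — on degree 7 B major would have A#dim (vii°). A7 is the degree-7 chord of B minor, so it is the borrowed bVII7.

bVI, iv7, bVII7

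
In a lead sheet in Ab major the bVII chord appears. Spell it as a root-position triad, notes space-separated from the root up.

Gb Bb Db

Scale degree 7 in Ab major is G. bVII uses the lowered form, Gb, taken from Ab minor. In Ab minor the chord on Gb is Gb–Bb–Db.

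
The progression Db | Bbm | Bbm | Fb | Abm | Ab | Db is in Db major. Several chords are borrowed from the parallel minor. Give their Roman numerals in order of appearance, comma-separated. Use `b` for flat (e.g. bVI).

Db major has the diatonic set Db, Ebm, Fm, Gb, Ab, Bbm, Cdim. Db, Bbm and Ab all belong to that set. But Fb (Fb–Ab–Cb) is foreign: the diatonic iii on degree 3 is Fm, whereas Fb comes from Db minor. It is labeled bIII. Abm (Ab–Cb–Eb) doesn't fit — on degree 5 Db major would have Ab (V). Abm is the degree-5 chord of Db minor, so it is the borrowed v.

bIII, v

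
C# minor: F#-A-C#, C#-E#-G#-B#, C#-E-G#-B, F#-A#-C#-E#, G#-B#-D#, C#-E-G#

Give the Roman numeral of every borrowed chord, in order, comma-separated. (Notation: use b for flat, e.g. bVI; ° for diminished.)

Imaj7, IVmaj7

The diatonic triads in C# minor (with V from harmonic minor) are C#m, D#dim, E, F#m, G#, A, B. Of the given chords, F#–A–C# = F#m, C#–E–G#–B = C#m7, G#–B#–D# = G# and C#–E–G# = C#m are diatonic. But C#–E#–G#–B# is foreign: the diatonic i on degree 1 is C#m, whereas C#maj7 comes from C# major. It is labeled Imaj7. F#–A#–C#–E# is not: scale degree 4 in C# minor carries F#m (iv). In C# major the chord on that degree is F#maj7, so here it functions as IVmaj7, borrowed from the parallel major.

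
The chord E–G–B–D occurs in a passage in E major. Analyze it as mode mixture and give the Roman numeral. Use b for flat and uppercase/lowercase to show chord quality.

i7

The root E is the diatonic 1st degree of E major; the borrowing shows in the chord quality. The diatonic chord on degree 1 would be E (I), but E–G–B–D is the minor-seventh chord from E minor. As a borrowed chord it is labeled i7.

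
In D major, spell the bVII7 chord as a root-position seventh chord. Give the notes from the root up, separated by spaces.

The root of bVII7 is the lowered 7th degree: C# becomes C. Building the dominant-seventh chord from the parallel minor on C: C–E–G–Bb.

C E G Bb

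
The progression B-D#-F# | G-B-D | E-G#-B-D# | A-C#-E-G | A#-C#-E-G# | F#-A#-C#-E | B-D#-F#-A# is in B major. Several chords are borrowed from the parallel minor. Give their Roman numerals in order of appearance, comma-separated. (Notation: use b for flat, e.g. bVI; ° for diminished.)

bVI, bVII7

The diatonic triads in B major are B, C#m, D#m, E, F#, G#m, A#dim. B–D#–F# = B, E–G#–B–D# = Emaj7, A#–C#–E–G# = A#m7b5, F#–A#–C#–E = F#7 and B–D#–F#–A# = Bmaj7 are all diatonic. G–B–D doesn't fit — on degree 6 B major would have G#m (vi). G is the degree-6 chord of B minor, so it is the borrowed bVI. But A–C#–E–G is foreign: the diatonic vii° on degree 7 is A#dim, whereas A7 comes from B minor. It is labeled bVII7.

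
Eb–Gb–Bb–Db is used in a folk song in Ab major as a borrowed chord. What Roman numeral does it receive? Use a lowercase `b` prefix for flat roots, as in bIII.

The root Eb is the diatonic 5th degree of Ab major; the borrowing shows in the chord quality. The diatonic chord on degree 5 would be Eb (V), but Eb–Gb–Bb–Db is the minor-seventh chord from Ab minor. As a borrowed chord it is labeled v7.

v7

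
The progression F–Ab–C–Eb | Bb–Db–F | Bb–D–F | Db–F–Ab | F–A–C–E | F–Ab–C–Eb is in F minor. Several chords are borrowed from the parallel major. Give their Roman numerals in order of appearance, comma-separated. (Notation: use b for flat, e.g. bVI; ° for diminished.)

F minor has the diatonic set Fm, Gdim, Ab, Bbm, C, Db, Eb (with V from harmonic minor). Of the given chords, F–Ab–C–Eb = Fm7, Bb–Db–F = Bbm and Db–F–Ab = Db are diatonic. But Bb–D–F is foreign: the diatonic iv on degree 4 is Bbm, whereas Bb comes from F major. It is labeled IV. But F–A–C–E is foreign: the diatonic i on degree 1 is Fm, whereas Fmaj7 comes from F major. It is labeled Imaj7.

IV, Imaj7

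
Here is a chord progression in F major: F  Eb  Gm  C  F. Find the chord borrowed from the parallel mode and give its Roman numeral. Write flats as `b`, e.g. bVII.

bVII

In F major the diatonic chords are F, Gm, Am, Bb, C, Dm, Edim. Of the given chords, F, Gm and C are diatonic. But Eb (Eb–G–Bb) is foreign: the diatonic vii° on degree 7 is Edim, whereas Eb comes from F minor. It is labeled bVII.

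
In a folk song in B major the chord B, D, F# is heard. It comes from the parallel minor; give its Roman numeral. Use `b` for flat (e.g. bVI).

i

B is scale degree 1 in B major. Diatonically B major has B (I) on that degree; B–D–F# is instead the minor chord native to B minor, so it takes the label i.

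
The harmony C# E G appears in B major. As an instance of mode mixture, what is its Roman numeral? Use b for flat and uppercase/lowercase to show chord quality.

ii°

C# is scale degree 2 in B major. Diatonically B major has C#m (ii) on that degree; C#–E–G is instead the diminished chord native to B minor, so it takes the label ii°.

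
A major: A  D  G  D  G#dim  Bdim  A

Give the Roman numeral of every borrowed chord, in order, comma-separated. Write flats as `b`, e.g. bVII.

The diatonic triads in A major are A, Bm, C#m, D, E, F#m, G#dim. Of the given chords, A, D and G#dim are diatonic. But G (G–B–D) is foreign: the diatonic vii° on degree 7 is G#dim, whereas G comes from A minor. It is labeled bVII. Bdim (B–D–F) doesn't fit — on degree 2 A major would have Bm (ii). Bdim is the degree-2 chord of A minor, so it is the borrowed ii°.

bVII, ii°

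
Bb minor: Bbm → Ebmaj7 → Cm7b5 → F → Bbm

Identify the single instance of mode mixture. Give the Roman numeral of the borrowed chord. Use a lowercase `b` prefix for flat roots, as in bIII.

The diatonic triads in Bb minor (with V from harmonic minor) are Bbm, Cdim, Db, Ebm, F, Gb, Ab. Bbm, Cm7b5 and F all belong to that set. Ebmaj7 (Eb–G–Bb–D) doesn't fit — on degree 4 Bb minor would have Ebm (iv). Ebmaj7 is the degree-4 chord of Bb major, so it is the borrowed IVmaj7.

IVmaj7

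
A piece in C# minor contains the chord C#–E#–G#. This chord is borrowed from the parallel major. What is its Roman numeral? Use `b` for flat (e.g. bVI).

The root C# is the diatonic 1st degree of C# minor; the borrowing shows in the chord quality. Diatonically C# minor has C#m (i) on that degree; C#–E#–G# is instead the major chord native to C# major, so it takes the label I.

I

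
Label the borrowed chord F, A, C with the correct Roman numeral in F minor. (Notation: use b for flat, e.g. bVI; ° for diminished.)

I

The root F is the diatonic 1st degree of F minor; the borrowing shows in the chord quality. F–A–C is a major chord — the form found in F major, not the diatonic i (Fm). Borrowed into F minor it is written I.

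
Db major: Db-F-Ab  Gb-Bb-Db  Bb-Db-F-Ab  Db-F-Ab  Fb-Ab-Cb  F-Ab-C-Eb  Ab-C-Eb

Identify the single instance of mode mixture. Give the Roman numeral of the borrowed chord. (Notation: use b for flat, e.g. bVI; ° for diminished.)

Db major has the diatonic set Db, Ebm, Fm, Gb, Ab, Bbm, Cdim. Of the given chords, Db–F–Ab = Db, Gb–Bb–Db = Gb, Bb–Db–F–Ab = Bbm7, F–Ab–C–Eb = Fm7 and Ab–C–Eb = Ab are diatonic. But Fb–Ab–Cb is foreign: the diatonic iii on degree 3 is Fm, whereas Fb comes from Db minor. It is labeled bIII.

bIII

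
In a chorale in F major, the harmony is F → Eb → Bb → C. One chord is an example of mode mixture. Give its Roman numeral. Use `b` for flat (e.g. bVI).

bVII

In F major the diatonic chords are F, Gm, Am, Bb, C, Dm, Edim. F, Bb and C all belong to that set. But Eb (Eb–G–Bb) is foreign: the diatonic vii° on degree 7 is Edim, whereas Eb comes from F minor. It is labeled bVII.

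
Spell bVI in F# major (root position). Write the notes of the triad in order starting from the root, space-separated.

D F# A

Scale degree 6 in F# major is D#. bVI uses the lowered form, D, taken from F# minor. In F# minor the chord on D is D–F#–A.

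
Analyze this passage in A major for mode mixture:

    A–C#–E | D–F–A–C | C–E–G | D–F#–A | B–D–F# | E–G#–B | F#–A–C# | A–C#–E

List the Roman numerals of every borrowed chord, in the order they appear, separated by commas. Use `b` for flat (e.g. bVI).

iv7, bIII

The diatonic triads in A major are A, Bm, C#m, D, E, F#m, G#dim. Of the given chords, A–C#–E = A, D–F#–A = D, B–D–F# = Bm, E–G#–B = E and F#–A–C# = F#m are diatonic. D–F–A–C doesn't fit — on degree 4 A major would have D (IV). Dm7 is the degree-4 chord of A minor, so it is the borrowed iv7. But C–E–G is foreign: the diatonic iii on degree 3 is C#m, whereas C comes from A minor. It is labeled bIII.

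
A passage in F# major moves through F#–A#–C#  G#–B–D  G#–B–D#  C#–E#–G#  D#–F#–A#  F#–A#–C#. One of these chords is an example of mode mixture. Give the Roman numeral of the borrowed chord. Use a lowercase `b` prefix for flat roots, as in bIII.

In F# major the diatonic chords are F#, G#m, A#m, B, C#, D#m, E#dim. F#–A#–C# = F#, G#–B–D# = G#m, C#–E#–G# = C# and D#–F#–A# = D#m are all diatonic. G#–B–D is not: scale degree 2 in F# major carries G#m (ii). In F# minor the chord on that degree is G#dim, so here it functions as ii°, borrowed from the parallel minor.

ii°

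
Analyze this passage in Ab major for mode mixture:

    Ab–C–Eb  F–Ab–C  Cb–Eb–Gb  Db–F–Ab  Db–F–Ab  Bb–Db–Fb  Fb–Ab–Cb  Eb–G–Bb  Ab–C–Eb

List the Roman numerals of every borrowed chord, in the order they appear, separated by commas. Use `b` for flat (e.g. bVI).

bIII, ii°, bVI

In Ab major the diatonic chords are Ab, Bbm, Cm, Db, Eb, Fm, Gdim. Of the given chords, Ab–C–Eb = Ab, F–Ab–C = Fm, Db–F–Ab = Db and Eb–G–Bb = Eb are diatonic. But Cb–Eb–Gb is foreign: the diatonic iii on degree 3 is Cm, whereas Cb comes from Ab minor. It is labeled bIII. Bb–Db–Fb doesn't fit — on degree 2 Ab major would have Bbm (ii). Bbdim is the degree-2 chord of Ab minor, so it is the borrowed ii°. Fb–Ab–Cb doesn't fit — on degree 6 Ab major would have Fm (vi). Fb is the degree-6 chord of Ab minor, so it is the borrowed bVI.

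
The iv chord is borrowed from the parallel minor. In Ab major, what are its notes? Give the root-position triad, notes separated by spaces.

Db Fb Ab

iv is built on scale degree 4, which is Db in both Ab major and its parallel. Stacking thirds in Ab minor on Db gives Db–Fb–Ab.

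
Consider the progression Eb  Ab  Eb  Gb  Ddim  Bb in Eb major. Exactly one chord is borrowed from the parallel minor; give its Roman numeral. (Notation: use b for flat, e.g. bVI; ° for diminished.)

The diatonic triads in Eb major are Eb, Fm, Gm, Ab, Bb, Cm, Ddim. Eb, Ab, Ddim and Bb are all diatonic. Gb (Gb–Bb–Db) is not: scale degree 3 in Eb major carries Gm (iii). In Eb minor the chord on that degree is Gb, so here it functions as bIII, borrowed from the parallel minor.

bIII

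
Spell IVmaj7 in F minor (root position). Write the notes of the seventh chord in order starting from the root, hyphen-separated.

The root, Bb, is scale degree 4 — the same note in F minor and F major; only the chord quality changes. Building the major-seventh chord from the parallel major on Bb: Bb–D–F–A.

Bb-D-F-A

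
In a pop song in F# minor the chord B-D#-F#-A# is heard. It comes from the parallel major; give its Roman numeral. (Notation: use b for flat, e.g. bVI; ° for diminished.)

B is scale degree 4 in F# minor. Diatonically F# minor has Bm (iv) on that degree; B–D#–F#–A# is instead the major-seventh chord native to F# major, so it takes the label IVmaj7.

IVmaj7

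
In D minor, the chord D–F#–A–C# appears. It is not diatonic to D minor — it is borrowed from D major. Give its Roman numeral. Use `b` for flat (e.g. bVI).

The root D is the diatonic 1st degree of D minor; the borrowing shows in the chord quality. Diatonically D minor has Dm (i) on that degree; D–F#–A–C# is instead the major-seventh chord native to D major, so it takes the label Imaj7.

Imaj7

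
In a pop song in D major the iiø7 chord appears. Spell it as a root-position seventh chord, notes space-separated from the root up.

iiø7 is built on scale degree 2, which is E in both D major and its parallel. In D minor the chord on E is E–G–Bb–D.

E G Bb D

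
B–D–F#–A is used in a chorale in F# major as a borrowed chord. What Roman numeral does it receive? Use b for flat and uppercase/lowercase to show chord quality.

The root B is the diatonic 4th degree of F# major; the borrowing shows in the chord quality. Diatonically F# major has B (IV) on that degree; B–D–F#–A is instead the minor-seventh chord native to F# minor, so it takes the label iv7.

iv7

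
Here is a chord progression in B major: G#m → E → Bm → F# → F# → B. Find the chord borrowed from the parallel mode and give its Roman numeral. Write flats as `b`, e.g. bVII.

i

B major has the diatonic set B, C#m, D#m, E, F#, G#m, A#dim. Of the given chords, G#m, E, F# and B are diatonic. Bm (B–D–F#) doesn't fit — on degree 1 B major would have B (I). Bm is the degree-1 chord of B minor, so it is the borrowed i.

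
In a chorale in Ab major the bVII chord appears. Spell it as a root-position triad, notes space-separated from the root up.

Scale degree 7 in Ab major is G. bVII uses the lowered form, Gb, taken from Ab minor. Stacking thirds in Ab minor on Gb gives Gb–Bb–Db.

Gb Bb Db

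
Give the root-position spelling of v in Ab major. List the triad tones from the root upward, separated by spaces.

The root, Eb, is scale degree 5 — the same note in Ab major and Ab minor; only the chord quality changes. Building the minor chord from the parallel minor on Eb: Eb–Gb–Bb.

Eb Gb Bb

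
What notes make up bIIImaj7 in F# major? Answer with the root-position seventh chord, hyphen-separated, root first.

The root of bIIImaj7 is the lowered 3rd degree: A# becomes A. Stacking thirds in F# minor on A gives A–C#–E–G#.

A-C#-E-G#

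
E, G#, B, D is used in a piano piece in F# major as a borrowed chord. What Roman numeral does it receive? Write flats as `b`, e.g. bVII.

In F# major scale degree 7 is E#; E is its lowered form, from F# minor. The diatonic chord on degree 7 would be E#dim (vii°), but E–G#–B–D is the dominant-seventh chord from F# minor. As a borrowed chord it is labeled bVII7.

bVII7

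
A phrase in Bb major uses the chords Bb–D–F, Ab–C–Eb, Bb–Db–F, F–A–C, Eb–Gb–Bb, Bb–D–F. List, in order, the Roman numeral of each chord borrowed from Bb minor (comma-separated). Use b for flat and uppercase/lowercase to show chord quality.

bVII, i, iv

In Bb major the diatonic chords are Bb, Cm, Dm, Eb, F, Gm, Adim. Bb–D–F = Bb and F–A–C = F both belong to that set. Ab–C–Eb is not: scale degree 7 in Bb major carries Adim (vii°). In Bb minor the chord on that degree is Ab, so here it functions as bVII, borrowed from the parallel minor. Bb–Db–F is not: scale degree 1 in Bb major carries Bb (I). In Bb minor the chord on that degree is Bbm, so here it functions as i, borrowed from the parallel minor. Eb–Gb–Bb is not: scale degree 4 in Bb major carries Eb (IV). In Bb minor the chord on that degree is Ebm, so here it functions as iv, borrowed from the parallel minor.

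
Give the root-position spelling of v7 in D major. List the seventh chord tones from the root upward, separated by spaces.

v7 is built on scale degree 5, which is A in both D major and its parallel. In D minor the chord on A is A–C–E–G.

A C E G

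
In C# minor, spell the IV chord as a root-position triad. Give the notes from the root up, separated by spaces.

F# A# C#

IV is built on scale degree 4, which is F# in both C# minor and its parallel. In C# major the chord on F# is F#–A#–C#.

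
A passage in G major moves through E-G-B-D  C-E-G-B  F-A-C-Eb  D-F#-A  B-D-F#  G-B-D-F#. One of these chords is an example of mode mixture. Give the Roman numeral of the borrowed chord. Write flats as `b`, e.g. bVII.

bVII7

The diatonic triads in G major are G, Am, Bm, C, D, Em, F#dim. E–G–B–D = Em7, C–E–G–B = Cmaj7, D–F#–A = D, B–D–F# = Bm and G–B–D–F# = Gmaj7 all belong to that set. But F–A–C–Eb is foreign: the diatonic vii° on degree 7 is F#dim, whereas F7 comes from G minor. It is labeled bVII7.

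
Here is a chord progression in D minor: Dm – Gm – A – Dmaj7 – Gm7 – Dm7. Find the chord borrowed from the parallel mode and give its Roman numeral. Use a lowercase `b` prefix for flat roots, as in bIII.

Imaj7

The diatonic triads in D minor (with V from harmonic minor) are Dm, Edim, F, Gm, A, Bb, C. Of the given chords, Dm, Gm, A, Gm7 and Dm7 are diatonic. Dmaj7 (D–F#–A–C#) doesn't fit — on degree 1 D minor would have Dm (i). Dmaj7 is the degree-1 chord of D major, so it is the borrowed Imaj7.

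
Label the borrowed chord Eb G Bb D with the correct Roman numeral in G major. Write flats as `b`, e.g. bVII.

The root Eb is the lowered 6th scale degree — diatonically G major has E there. Eb–G–Bb–D is a major-seventh chord — the form found in G minor, not the diatonic vi (Em). Borrowed into G major it is written bVImaj7.

bVImaj7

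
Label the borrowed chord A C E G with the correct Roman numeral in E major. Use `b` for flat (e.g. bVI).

iv7

A is scale degree 4 in E major. Diatonically E major has A (IV) on that degree; A–C–E–G is instead the minor-seventh chord native to E minor, so it takes the label iv7.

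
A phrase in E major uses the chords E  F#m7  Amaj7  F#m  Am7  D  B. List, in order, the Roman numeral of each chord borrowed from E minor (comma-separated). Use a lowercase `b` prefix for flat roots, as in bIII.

The diatonic triads in E major are E, F#m, G#m, A, B, C#m, D#dim. Of the given chords, E, F#m7, Amaj7, F#m and B are diatonic. Am7 (A–C–E–G) doesn't fit — on degree 4 E major would have A (IV). Am7 is the degree-4 chord of E minor, so it is the borrowed iv7. D (D–F#–A) is not: scale degree 7 in E major carries D#dim (vii°). In E minor the chord on that degree is D, so here it functions as bVII, borrowed from the parallel minor.

iv7, bVII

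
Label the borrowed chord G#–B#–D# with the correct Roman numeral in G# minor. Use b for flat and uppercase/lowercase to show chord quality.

I

The root G# is the diatonic 1st degree of G# minor; the borrowing shows in the chord quality. The diatonic chord on degree 1 would be G#m (i), but G#–B#–D# is the major chord from G# major. As a borrowed chord it is labeled I.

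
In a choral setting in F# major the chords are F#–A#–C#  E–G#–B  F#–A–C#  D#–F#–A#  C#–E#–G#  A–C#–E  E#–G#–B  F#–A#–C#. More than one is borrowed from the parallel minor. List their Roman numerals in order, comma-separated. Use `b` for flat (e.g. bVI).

bVII, i, bIII

In F# major the diatonic chords are F#, G#m, A#m, B, C#, D#m, E#dim. Of the given chords, F#–A#–C# = F#, D#–F#–A# = D#m, C#–E#–G# = C# and E#–G#–B = E#dim are diatonic. But E–G#–B is foreign: the diatonic vii° on degree 7 is E#dim, whereas E comes from F# minor. It is labeled bVII. F#–A–C# doesn't fit — on degree 1 F# major would have F# (I). F#m is the degree-1 chord of F# minor, so it is the borrowed i. A–C#–E is not: scale degree 3 in F# major carries A#m (iii). In F# minor the chord on that degree is A, so here it functions as bIII, borrowed from the parallel minor.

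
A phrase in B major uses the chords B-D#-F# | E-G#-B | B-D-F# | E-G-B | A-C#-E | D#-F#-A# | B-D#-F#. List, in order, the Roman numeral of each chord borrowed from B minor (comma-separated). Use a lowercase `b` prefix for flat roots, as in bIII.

The diatonic triads in B major are B, C#m, D#m, E, F#, G#m, A#dim. B–D#–F# = B, E–G#–B = E and D#–F#–A# = D#m all belong to that set. B–D–F# is not: scale degree 1 in B major carries B (I). In B minor the chord on that degree is Bm, so here it functions as i, borrowed from the parallel minor. E–G–B is not: scale degree 4 in B major carries E (IV). In B minor the chord on that degree is Em, so here it functions as iv, borrowed from the parallel minor. But A–C#–E is foreign: the diatonic vii° on degree 7 is A#dim, whereas A comes from B minor. It is labeled bVII.

i, iv, bVII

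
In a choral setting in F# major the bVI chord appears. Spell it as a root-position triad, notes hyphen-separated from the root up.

D-F#-A

The root of bVI is the lowered 6th degree: D# becomes D. Building the major chord from the parallel minor on D: D–F#–A.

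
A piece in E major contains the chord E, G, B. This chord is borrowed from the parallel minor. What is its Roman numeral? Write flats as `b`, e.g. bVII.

i

E is scale degree 1 in E major. E–G–B is a minor chord — the form found in E minor, not the diatonic I (E). Borrowed into E major it is written i.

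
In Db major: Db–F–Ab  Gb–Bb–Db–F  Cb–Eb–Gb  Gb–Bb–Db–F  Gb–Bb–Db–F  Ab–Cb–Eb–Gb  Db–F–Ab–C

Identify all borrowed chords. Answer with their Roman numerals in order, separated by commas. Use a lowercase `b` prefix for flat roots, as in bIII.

Db major has the diatonic set Db, Ebm, Fm, Gb, Ab, Bbm, Cdim. Db–F–Ab = Db, Gb–Bb–Db–F = Gbmaj7 and Db–F–Ab–C = Dbmaj7 are all diatonic. But Cb–Eb–Gb is foreign: the diatonic vii° on degree 7 is Cdim, whereas Cb comes from Db minor. It is labeled bVII. Ab–Cb–Eb–Gb doesn't fit — on degree 5 Db major would have Ab (V). Abm7 is the degree-5 chord of Db minor, so it is the borrowed v7.

bVII, v7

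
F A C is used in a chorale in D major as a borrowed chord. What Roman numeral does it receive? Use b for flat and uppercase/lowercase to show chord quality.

bIII

In D major scale degree 3 is F#; F is its lowered form, from D minor. F–A–C is a major chord — the form found in D minor, not the diatonic iii (F#m). Borrowed into D major it is written bIII.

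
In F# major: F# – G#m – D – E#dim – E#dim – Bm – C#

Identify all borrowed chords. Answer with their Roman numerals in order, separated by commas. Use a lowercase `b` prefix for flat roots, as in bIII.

F# major has the diatonic set F#, G#m, A#m, B, C#, D#m, E#dim. F#, G#m, E#dim and C# all belong to that set. D (D–F#–A) doesn't fit — on degree 6 F# major would have D#m (vi). D is the degree-6 chord of F# minor, so it is the borrowed bVI. Bm (B–D–F#) doesn't fit — on degree 4 F# major would have B (IV). Bm is the degree-4 chord of F# minor, so it is the borrowed iv.

bVI, iv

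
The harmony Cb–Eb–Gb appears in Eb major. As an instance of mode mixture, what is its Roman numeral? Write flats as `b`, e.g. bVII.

Cb is the lowered form of scale degree 6 in Eb major (the diatonic degree 6 is C). The diatonic chord on degree 6 would be Cm (vi), but Cb–Eb–Gb is the major chord from Eb minor. As a borrowed chord it is labeled bVI.

bVI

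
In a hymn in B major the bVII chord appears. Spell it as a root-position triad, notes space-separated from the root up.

A C# E

Scale degree 7 in B major is A#. bVII uses the lowered form, A, taken from B minor. Building the major chord from the parallel minor on A: A–C#–E.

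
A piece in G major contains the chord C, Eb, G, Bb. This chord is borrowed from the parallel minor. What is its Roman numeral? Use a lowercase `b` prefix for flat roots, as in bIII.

iv7

C is scale degree 4 in G major. Diatonically G major has C (IV) on that degree; C–Eb–G–Bb is instead the minor-seventh chord native to G minor, so it takes the label iv7.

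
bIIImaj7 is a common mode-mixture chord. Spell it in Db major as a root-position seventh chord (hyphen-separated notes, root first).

bIIImaj7 is built on the lowered scale degree 3. In Db major degree 3 is F; lowered it becomes Fb. Stacking thirds in Db minor on Fb gives Fb–Ab–Cb–Eb.

Fb-Ab-Cb-Eb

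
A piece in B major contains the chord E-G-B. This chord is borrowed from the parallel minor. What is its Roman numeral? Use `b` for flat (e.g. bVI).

E is scale degree 4 in B major. The diatonic chord on degree 4 would be E (IV), but E–G–B is the minor chord from B minor. As a borrowed chord it is labeled iv.

iv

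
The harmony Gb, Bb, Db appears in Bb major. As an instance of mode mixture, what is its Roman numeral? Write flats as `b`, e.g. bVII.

bVI

Gb is the lowered form of scale degree 6 in Bb major (the diatonic degree 6 is G). The diatonic chord on degree 6 would be Gm (vi), but Gb–Bb–Db is the major chord from Bb minor. As a borrowed chord it is labeled bVI.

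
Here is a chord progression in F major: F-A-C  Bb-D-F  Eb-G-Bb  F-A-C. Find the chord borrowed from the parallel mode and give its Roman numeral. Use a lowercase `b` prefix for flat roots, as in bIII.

bVII

In F major the diatonic chords are F, Gm, Am, Bb, C, Dm, Edim. F–A–C = F and Bb–D–F = Bb both belong to that set. But Eb–G–Bb is foreign: the diatonic vii° on degree 7 is Edim, whereas Eb comes from F minor. It is labeled bVII.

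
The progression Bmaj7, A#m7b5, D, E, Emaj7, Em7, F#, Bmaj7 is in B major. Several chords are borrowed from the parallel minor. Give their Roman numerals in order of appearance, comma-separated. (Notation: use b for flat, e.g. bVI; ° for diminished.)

In B major the diatonic chords are B, C#m, D#m, E, F#, G#m, A#dim. Bmaj7, A#m7b5, E, Emaj7 and F# all belong to that set. D (D–F#–A) is not: scale degree 3 in B major carries D#m (iii). In B minor the chord on that degree is D, so here it functions as bIII, borrowed from the parallel minor. Em7 (E–G–B–D) is not: scale degree 4 in B major carries E (IV). In B minor the chord on that degree is Em7, so here it functions as iv7, borrowed from the parallel minor.

bIII, iv7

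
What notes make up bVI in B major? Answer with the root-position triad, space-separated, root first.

bVI is built on the lowered scale degree 6. In B major degree 6 is G#; lowered it becomes G. In B minor the chord on G is G–B–D.

G B D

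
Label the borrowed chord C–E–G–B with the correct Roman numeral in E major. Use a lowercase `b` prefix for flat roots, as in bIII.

The root C is the lowered 6th scale degree — diatonically E major has C# there. C–E–G–B is a major-seventh chord — the form found in E minor, not the diatonic vi (C#m). Borrowed into E major it is written bVImaj7.

bVImaj7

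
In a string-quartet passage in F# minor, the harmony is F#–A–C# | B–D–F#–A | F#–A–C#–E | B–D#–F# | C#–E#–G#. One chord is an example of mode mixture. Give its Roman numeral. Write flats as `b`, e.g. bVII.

In F# minor (with V from harmonic minor) the diatonic chords are F#m, G#dim, A, Bm, C#, D, E. F#–A–C# = F#m, B–D–F#–A = Bm7, F#–A–C#–E = F#m7 and C#–E#–G# = C# all belong to that set. But B–D#–F# is foreign: the diatonic iv on degree 4 is Bm, whereas B comes from F# major. It is labeled IV.

IV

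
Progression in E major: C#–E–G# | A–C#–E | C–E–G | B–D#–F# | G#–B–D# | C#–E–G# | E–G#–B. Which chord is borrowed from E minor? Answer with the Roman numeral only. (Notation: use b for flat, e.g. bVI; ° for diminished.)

bVI

In E major the diatonic chords are E, F#m, G#m, A, B, C#m, D#dim. Of the given chords, C#–E–G# = C#m, A–C#–E = A, B–D#–F# = B, G#–B–D# = G#m and E–G#–B = E are diatonic. C–E–G doesn't fit — on degree 6 E major would have C#m (vi). C is the degree-6 chord of E minor, so it is the borrowed bVI.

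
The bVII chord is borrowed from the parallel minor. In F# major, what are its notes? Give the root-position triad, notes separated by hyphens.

E-G#-B

Scale degree 7 in F# major is E#. bVII uses the lowered form, E, taken from F# minor. In F# minor the chord on E is E–G#–B.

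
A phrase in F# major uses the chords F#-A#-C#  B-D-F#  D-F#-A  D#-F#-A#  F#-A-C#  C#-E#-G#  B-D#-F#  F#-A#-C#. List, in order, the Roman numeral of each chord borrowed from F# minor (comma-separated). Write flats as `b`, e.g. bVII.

F# major has the diatonic set F#, G#m, A#m, B, C#, D#m, E#dim. F#–A#–C# = F#, D#–F#–A# = D#m, C#–E#–G# = C# and B–D#–F# = B all belong to that set. B–D–F# is not: scale degree 4 in F# major carries B (IV). In F# minor the chord on that degree is Bm, so here it functions as iv, borrowed from the parallel minor. D–F#–A is not: scale degree 6 in F# major carries D#m (vi). In F# minor the chord on that degree is D, so here it functions as bVI, borrowed from the parallel minor. F#–A–C# doesn't fit — on degree 1 F# major would have F# (I). F#m is the degree-1 chord of F# minor, so it is the borrowed i.

iv, bVI, i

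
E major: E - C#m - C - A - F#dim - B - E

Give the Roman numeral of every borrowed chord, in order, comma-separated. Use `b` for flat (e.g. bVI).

bVI, ii°

The diatonic triads in E major are E, F#m, G#m, A, B, C#m, D#dim. E, C#m, A and B are all diatonic. C (C–E–G) doesn't fit — on degree 6 E major would have C#m (vi). C is the degree-6 chord of E minor, so it is the borrowed bVI. F#dim (F#–A–C) is not: scale degree 2 in E major carries F#m (ii). In E minor the chord on that degree is F#dim, so here it functions as ii°, borrowed from the parallel minor.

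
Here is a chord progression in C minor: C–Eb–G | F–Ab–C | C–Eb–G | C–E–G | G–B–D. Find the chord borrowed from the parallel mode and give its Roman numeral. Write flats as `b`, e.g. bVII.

I

C minor has the diatonic set Cm, Ddim, Eb, Fm, G, Ab, Bb (with V from harmonic minor). C–Eb–G = Cm, F–Ab–C = Fm and G–B–D = G are all diatonic. But C–E–G is foreign: the diatonic i on degree 1 is Cm, whereas C comes from C major. It is labeled I.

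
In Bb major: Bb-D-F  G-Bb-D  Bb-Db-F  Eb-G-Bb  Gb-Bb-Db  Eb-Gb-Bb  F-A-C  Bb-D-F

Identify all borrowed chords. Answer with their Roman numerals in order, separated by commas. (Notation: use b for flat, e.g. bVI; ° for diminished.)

The diatonic triads in Bb major are Bb, Cm, Dm, Eb, F, Gm, Adim. Of the given chords, Bb–D–F = Bb, G–Bb–D = Gm, Eb–G–Bb = Eb and F–A–C = F are diatonic. Bb–Db–F doesn't fit — on degree 1 Bb major would have Bb (I). Bbm is the degree-1 chord of Bb minor, so it is the borrowed i. Gb–Bb–Db is not: scale degree 6 in Bb major carries Gm (vi). In Bb minor the chord on that degree is Gb, so here it functions as bVI, borrowed from the parallel minor. Eb–Gb–Bb is not: scale degree 4 in Bb major carries Eb (IV). In Bb minor the chord on that degree is Ebm, so here it functions as iv, borrowed from the parallel minor.

i, bVI, iv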